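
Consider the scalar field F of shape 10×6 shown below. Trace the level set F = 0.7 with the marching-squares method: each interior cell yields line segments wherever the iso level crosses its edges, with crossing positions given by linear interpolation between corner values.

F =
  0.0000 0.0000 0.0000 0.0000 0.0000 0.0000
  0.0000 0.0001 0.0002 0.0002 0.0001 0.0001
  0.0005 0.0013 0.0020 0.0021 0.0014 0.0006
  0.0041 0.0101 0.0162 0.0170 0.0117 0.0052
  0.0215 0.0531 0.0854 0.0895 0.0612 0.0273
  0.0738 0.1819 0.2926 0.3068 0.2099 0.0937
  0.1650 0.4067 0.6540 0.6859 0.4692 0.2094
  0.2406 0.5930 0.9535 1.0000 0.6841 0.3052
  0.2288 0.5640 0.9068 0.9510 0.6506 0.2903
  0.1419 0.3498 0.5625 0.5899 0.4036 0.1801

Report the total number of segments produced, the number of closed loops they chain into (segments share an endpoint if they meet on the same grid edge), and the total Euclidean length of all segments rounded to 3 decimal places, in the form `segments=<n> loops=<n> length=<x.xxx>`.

segments=8 loops=1 length=8.407

cell (6,1): code 0100 → (6.154,2.000)–(7.000,1.297)
cell (6,2): code 1100 → (6.045,3.000)–(6.154,2.000)
cell (6,3): code 1000 → (7.000,3.950)–(6.045,3.000)
cell (7,1): code 0110 → (7.000,1.297)–(8.000,1.397)
cell (7,3): code 1001 → (8.000,3.836)–(7.000,3.950)
cell (8,1): code 0010 → (8.000,1.397)–(8.601,2.000)
cell (8,2): code 0011 → (8.601,2.000)–(8.695,3.000)
cell (8,3): code 0001 → (8.695,3.000)–(8.000,3.836)
total: 8 segments, chained into 1 closed loop(s), length Σ = 8.407275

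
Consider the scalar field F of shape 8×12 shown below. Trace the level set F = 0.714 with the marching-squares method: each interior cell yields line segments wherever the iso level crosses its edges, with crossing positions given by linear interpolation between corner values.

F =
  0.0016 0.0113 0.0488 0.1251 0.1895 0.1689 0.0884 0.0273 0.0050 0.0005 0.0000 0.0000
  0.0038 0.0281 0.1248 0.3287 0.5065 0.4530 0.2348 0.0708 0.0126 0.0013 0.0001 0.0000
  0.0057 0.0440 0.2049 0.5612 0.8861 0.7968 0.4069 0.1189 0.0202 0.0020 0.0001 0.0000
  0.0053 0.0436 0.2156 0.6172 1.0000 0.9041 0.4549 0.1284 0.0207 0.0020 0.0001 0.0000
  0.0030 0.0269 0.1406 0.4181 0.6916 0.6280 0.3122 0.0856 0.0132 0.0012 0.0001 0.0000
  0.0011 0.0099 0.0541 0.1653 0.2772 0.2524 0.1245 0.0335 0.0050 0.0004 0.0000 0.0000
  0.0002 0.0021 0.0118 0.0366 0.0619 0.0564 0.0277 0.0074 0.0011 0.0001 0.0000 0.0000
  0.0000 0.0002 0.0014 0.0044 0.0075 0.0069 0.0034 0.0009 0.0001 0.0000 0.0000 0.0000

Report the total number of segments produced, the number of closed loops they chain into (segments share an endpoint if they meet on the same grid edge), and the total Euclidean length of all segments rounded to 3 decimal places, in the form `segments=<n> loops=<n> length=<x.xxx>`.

cell (1,3): code 0100 → (1.547,4.000)–(2.000,3.470)
cell (1,4): code 1100 → (1.759,5.000)–(1.547,4.000)
cell (1,5): code 1000 → (2.000,5.212)–(1.759,5.000)
cell (2,3): code 0110 → (2.000,3.470)–(3.000,3.253)
cell (2,5): code 1001 → (3.000,5.423)–(2.000,5.212)
cell (3,3): code 0010 → (3.000,3.253)–(3.927,4.000)
cell (3,4): code 0011 → (3.927,4.000)–(3.689,5.000)
cell (3,5): code 0001 → (3.689,5.000)–(3.000,5.423)
total: 8 segments, chained into 1 closed loop(s), length Σ = 7.113199

segments=8 loops=1 length=7.113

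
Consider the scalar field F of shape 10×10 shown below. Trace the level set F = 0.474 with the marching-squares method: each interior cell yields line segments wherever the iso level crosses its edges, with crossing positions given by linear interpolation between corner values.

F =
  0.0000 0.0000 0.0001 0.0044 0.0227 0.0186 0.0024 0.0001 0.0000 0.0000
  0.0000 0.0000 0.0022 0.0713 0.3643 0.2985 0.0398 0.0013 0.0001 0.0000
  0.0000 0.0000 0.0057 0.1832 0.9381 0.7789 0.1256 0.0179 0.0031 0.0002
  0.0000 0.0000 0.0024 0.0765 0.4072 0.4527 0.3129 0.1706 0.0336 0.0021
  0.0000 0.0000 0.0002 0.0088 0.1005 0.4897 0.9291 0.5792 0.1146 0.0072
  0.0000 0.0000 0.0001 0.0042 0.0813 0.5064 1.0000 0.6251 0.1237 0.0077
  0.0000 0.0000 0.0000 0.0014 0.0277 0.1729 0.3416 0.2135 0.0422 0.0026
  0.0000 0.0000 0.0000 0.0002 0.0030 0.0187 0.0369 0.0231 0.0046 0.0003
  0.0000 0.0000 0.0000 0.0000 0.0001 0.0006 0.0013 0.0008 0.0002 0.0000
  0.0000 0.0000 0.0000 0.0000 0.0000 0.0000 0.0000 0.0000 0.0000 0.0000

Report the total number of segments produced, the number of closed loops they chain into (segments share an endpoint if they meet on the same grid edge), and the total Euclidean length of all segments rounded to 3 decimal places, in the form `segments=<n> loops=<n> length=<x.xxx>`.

cell (1,3): code 0100 → (1.191,4.000)–(2.000,3.385)
cell (1,4): code 1100 → (1.365,5.000)–(1.191,4.000)
cell (1,5): code 1000 → (2.000,5.467)–(1.365,5.000)
cell (2,3): code 0010 → (2.000,3.385)–(2.874,4.000)
cell (2,4): code 0011 → (2.874,4.000)–(2.935,5.000)
cell (2,5): code 0001 → (2.935,5.000)–(2.000,5.467)
cell (3,4): code 0100 → (3.576,5.000)–(4.000,4.960)
cell (3,5): code 1100 → (3.261,6.000)–(3.576,5.000)
cell (3,6): code 1100 → (3.743,7.000)–(3.261,6.000)
cell (3,7): code 1000 → (4.000,7.226)–(3.743,7.000)
cell (4,4): code 0110 → (4.000,4.960)–(5.000,4.924)
cell (4,7): code 1001 → (5.000,7.301)–(4.000,7.226)
cell (5,4): code 0010 → (5.000,4.924)–(5.097,5.000)
cell (5,5): code 0011 → (5.097,5.000)–(5.799,6.000)
cell (5,6): code 0011 → (5.799,6.000)–(5.367,7.000)
cell (5,7): code 0001 → (5.367,7.000)–(5.000,7.301)
total: 16 segments, chained into 2 closed loop(s), length Σ = 13.773892

segments=16 loops=2 length=13.774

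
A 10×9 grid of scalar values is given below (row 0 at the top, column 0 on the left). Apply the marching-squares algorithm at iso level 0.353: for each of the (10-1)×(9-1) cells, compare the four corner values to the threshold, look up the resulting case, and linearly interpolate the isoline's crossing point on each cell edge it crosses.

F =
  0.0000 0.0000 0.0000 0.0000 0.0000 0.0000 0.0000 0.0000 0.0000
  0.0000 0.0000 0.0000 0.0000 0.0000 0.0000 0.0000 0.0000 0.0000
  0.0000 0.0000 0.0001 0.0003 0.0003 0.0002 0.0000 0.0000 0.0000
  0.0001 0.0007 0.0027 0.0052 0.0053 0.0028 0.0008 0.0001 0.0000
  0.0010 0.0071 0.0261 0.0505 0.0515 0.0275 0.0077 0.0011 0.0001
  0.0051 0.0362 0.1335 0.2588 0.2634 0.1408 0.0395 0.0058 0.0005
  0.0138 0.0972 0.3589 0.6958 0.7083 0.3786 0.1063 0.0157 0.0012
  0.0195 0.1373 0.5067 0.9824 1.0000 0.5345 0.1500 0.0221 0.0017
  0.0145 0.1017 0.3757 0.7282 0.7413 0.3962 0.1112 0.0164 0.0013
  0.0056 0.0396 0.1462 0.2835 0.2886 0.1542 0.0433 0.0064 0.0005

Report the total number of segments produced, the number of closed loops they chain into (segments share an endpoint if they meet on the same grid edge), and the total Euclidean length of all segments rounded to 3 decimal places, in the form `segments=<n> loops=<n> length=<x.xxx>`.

cell (5,1): code 0100 → (5.974,2.000)–(6.000,1.977)
cell (5,2): code 1100 → (5.216,3.000)–(5.974,2.000)
cell (5,3): code 1100 → (5.201,4.000)–(5.216,3.000)
cell (5,4): code 1100 → (5.892,5.000)–(5.201,4.000)
cell (5,5): code 1000 → (6.000,5.094)–(5.892,5.000)
cell (6,1): code 0110 → (6.000,1.977)–(7.000,1.584)
cell (6,5): code 1001 → (7.000,5.472)–(6.000,5.094)
cell (7,1): code 0110 → (7.000,1.584)–(8.000,1.917)
cell (7,5): code 1001 → (8.000,5.152)–(7.000,5.472)
cell (8,1): code 0010 → (8.000,1.917)–(8.099,2.000)
cell (8,2): code 0011 → (8.099,2.000)–(8.844,3.000)
cell (8,3): code 0011 → (8.844,3.000)–(8.858,4.000)
cell (8,4): code 0011 → (8.858,4.000)–(8.179,5.000)
cell (8,5): code 0001 → (8.179,5.000)–(8.000,5.152)
total: 14 segments, chained into 1 closed loop(s), length Σ = 11.714970

segments=14 loops=1 length=11.715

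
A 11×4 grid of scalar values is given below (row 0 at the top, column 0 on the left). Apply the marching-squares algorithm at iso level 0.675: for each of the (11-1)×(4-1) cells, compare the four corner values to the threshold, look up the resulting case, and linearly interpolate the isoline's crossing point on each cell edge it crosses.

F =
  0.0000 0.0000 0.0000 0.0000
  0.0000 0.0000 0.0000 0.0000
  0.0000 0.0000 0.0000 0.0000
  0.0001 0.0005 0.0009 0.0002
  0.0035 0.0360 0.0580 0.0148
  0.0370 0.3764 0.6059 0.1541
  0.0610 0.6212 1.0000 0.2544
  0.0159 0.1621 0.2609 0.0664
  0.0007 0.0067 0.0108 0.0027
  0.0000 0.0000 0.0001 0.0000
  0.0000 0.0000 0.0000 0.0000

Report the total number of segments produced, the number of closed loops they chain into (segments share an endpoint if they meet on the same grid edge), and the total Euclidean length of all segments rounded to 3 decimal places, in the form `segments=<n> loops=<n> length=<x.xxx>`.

segments=4 loops=1 length=3.706

cell (5,1): code 0100 → (5.175,2.000)–(6.000,1.142)
cell (5,2): code 1000 → (6.000,2.436)–(5.175,2.000)
cell (6,1): code 0010 → (6.000,1.142)–(6.440,2.000)
cell (6,2): code 0001 → (6.440,2.000)–(6.000,2.436)
total: 4 segments, chained into 1 closed loop(s), length Σ = 3.706064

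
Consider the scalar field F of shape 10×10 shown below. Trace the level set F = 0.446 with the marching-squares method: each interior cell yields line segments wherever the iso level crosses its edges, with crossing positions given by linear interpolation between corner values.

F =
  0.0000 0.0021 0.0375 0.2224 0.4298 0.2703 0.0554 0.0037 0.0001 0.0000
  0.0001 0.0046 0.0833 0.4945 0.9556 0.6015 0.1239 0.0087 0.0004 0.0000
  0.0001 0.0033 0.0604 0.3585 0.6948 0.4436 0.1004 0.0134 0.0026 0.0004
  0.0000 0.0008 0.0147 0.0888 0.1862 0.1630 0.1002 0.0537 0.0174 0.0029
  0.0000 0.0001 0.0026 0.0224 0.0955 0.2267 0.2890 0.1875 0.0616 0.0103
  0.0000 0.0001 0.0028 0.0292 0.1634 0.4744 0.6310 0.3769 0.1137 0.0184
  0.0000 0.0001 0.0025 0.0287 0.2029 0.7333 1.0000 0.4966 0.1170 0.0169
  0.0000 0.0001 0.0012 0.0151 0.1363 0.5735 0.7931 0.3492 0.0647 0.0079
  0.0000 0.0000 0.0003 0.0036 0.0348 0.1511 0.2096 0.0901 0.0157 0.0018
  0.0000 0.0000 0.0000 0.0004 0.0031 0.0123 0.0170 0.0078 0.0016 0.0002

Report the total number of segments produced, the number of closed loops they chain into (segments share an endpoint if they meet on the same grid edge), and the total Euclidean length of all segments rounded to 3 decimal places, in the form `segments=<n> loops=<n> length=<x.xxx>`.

cell (0,2): code 0100 → (0.822,3.000)–(1.000,2.882)
cell (0,3): code 1100 → (0.031,4.000)–(0.822,3.000)
cell (0,4): code 1100 → (0.530,5.000)–(0.031,4.000)
cell (0,5): code 1000 → (1.000,5.326)–(0.530,5.000)
cell (1,2): code 0010 → (1.000,2.882)–(1.357,3.000)
cell (1,3): code 0111 → (1.357,3.000)–(2.000,3.260)
cell (1,4): code 1011 → (2.000,4.990)–(1.985,5.000)
cell (1,5): code 0001 → (1.985,5.000)–(1.000,5.326)
cell (2,3): code 0010 → (2.000,3.260)–(2.489,4.000)
cell (2,4): code 0001 → (2.489,4.000)–(2.000,4.990)
cell (4,4): code 0100 → (4.885,5.000)–(5.000,4.909)
cell (4,5): code 1100 → (4.459,6.000)–(4.885,5.000)
cell (4,6): code 1000 → (5.000,6.728)–(4.459,6.000)
cell (5,4): code 0110 → (5.000,4.909)–(6.000,4.458)
cell (5,6): code 1101 → (5.577,7.000)–(5.000,6.728)
cell (5,7): code 1000 → (6.000,7.133)–(5.577,7.000)
cell (6,4): code 0110 → (6.000,4.458)–(7.000,4.708)
cell (6,6): code 1011 → (7.000,6.782)–(6.343,7.000)
cell (6,7): code 0001 → (6.343,7.000)–(6.000,7.133)
cell (7,4): code 0010 → (7.000,4.708)–(7.302,5.000)
cell (7,5): code 0011 → (7.302,5.000)–(7.595,6.000)
cell (7,6): code 0001 → (7.595,6.000)–(7.000,6.782)
total: 22 segments, chained into 2 closed loop(s), length Σ = 16.148363

segments=22 loops=2 length=16.148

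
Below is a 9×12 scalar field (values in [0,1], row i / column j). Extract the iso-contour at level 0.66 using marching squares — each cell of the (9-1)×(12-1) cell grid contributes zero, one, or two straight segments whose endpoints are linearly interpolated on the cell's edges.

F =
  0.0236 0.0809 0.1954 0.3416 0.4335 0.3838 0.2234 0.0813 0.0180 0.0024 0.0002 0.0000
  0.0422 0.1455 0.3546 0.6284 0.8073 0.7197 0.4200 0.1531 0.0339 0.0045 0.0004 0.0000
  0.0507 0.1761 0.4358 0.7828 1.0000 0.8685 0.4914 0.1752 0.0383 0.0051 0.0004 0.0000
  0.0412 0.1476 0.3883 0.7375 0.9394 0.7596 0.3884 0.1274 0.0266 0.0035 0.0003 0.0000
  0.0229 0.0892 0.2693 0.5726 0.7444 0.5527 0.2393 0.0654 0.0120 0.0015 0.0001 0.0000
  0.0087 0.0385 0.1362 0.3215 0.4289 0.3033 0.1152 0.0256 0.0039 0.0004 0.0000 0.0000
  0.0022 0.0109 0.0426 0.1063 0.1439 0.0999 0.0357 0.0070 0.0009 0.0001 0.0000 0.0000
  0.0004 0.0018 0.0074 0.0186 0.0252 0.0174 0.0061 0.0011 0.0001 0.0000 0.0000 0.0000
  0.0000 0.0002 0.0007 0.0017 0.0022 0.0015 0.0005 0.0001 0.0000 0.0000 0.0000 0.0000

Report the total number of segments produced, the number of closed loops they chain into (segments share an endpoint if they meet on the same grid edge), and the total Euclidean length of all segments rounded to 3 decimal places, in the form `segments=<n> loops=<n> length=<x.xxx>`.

segments=14 loops=1 length=10.096

cell (0,3): code 0100 → (0.606,4.000)–(1.000,3.177)
cell (0,4): code 1100 → (0.822,5.000)–(0.606,4.000)
cell (0,5): code 1000 → (1.000,5.199)–(0.822,5.000)
cell (1,2): code 0100 → (1.205,3.000)–(2.000,2.646)
cell (1,3): code 1110 → (1.000,3.177)–(1.205,3.000)
cell (1,5): code 1001 → (2.000,5.553)–(1.000,5.199)
cell (2,2): code 0110 → (2.000,2.646)–(3.000,2.778)
cell (2,5): code 1001 → (3.000,5.268)–(2.000,5.553)
cell (3,2): code 0010 → (3.000,2.778)–(3.470,3.000)
cell (3,3): code 0111 → (3.470,3.000)–(4.000,3.509)
cell (3,4): code 1011 → (4.000,4.440)–(3.481,5.000)
cell (3,5): code 0001 → (3.481,5.000)–(3.000,5.268)
cell (4,3): code 0010 → (4.000,3.509)–(4.268,4.000)
cell (4,4): code 0001 → (4.268,4.000)–(4.000,4.440)
total: 14 segments, chained into 1 closed loop(s), length Σ = 10.095983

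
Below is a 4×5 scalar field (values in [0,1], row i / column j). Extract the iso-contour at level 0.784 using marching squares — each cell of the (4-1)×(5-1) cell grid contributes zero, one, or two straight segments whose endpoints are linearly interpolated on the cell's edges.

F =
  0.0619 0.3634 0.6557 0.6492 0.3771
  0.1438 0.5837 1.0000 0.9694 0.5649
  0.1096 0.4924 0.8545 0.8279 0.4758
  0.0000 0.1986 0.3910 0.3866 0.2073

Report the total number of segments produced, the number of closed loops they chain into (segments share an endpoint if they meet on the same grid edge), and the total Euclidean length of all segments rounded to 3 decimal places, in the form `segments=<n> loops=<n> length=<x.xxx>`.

cell (0,1): code 0100 → (0.373,2.000)–(1.000,1.481)
cell (0,2): code 1100 → (0.421,3.000)–(0.373,2.000)
cell (0,3): code 1000 → (1.000,3.458)–(0.421,3.000)
cell (1,1): code 0110 → (1.000,1.481)–(2.000,1.805)
cell (1,3): code 1001 → (2.000,3.125)–(1.000,3.458)
cell (2,1): code 0010 → (2.000,1.805)–(2.152,2.000)
cell (2,2): code 0011 → (2.152,2.000)–(2.099,3.000)
cell (2,3): code 0001 → (2.099,3.000)–(2.000,3.125)
total: 8 segments, chained into 1 closed loop(s), length Σ = 6.067136

segments=8 loops=1 length=6.067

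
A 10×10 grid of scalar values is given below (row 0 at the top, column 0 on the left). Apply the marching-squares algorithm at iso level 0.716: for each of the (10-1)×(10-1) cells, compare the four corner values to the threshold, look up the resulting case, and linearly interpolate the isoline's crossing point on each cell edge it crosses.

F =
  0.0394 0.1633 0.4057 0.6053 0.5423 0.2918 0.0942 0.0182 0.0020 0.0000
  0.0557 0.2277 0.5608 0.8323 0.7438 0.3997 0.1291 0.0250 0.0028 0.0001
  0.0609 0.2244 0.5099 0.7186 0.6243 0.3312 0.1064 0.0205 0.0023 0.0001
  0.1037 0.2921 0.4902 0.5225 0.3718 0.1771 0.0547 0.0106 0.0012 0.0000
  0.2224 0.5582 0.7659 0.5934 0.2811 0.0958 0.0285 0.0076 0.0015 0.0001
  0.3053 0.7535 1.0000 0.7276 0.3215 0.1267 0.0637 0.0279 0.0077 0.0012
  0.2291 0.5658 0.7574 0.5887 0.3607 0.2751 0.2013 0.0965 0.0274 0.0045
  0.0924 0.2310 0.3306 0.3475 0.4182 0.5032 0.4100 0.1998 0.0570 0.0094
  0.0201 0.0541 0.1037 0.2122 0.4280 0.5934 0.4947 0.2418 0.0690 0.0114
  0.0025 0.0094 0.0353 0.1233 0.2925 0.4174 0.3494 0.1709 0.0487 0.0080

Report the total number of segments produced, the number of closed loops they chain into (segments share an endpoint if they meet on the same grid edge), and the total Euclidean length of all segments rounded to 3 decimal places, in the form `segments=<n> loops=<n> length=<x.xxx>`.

segments=20 loops=2 length=10.834

cell (0,2): code 0100 → (0.488,3.000)–(1.000,2.572)
cell (0,3): code 1100 → (0.862,4.000)–(0.488,3.000)
cell (0,4): code 1000 → (1.000,4.081)–(0.862,4.000)
cell (1,2): code 0110 → (1.000,2.572)–(2.000,2.988)
cell (1,3): code 1011 → (2.000,3.028)–(1.233,4.000)
cell (1,4): code 0001 → (1.233,4.000)–(1.000,4.081)
cell (2,2): code 0010 → (2.000,2.988)–(2.013,3.000)
cell (2,3): code 0001 → (2.013,3.000)–(2.000,3.028)
cell (3,1): code 0100 → (3.819,2.000)–(4.000,1.760)
cell (3,2): code 1000 → (4.000,2.289)–(3.819,2.000)
cell (4,0): code 0100 → (4.808,1.000)–(5.000,0.916)
cell (4,1): code 1110 → (4.000,1.760)–(4.808,1.000)
cell (4,2): code 1101 → (4.914,3.000)–(4.000,2.289)
cell (4,3): code 1000 → (5.000,3.029)–(4.914,3.000)
cell (5,0): code 0010 → (5.000,0.916)–(5.200,1.000)
cell (5,1): code 0111 → (5.200,1.000)–(6.000,1.784)
cell (5,2): code 1011 → (6.000,2.245)–(5.084,3.000)
cell (5,3): code 0001 → (5.084,3.000)–(5.000,3.029)
cell (6,1): code 0010 → (6.000,1.784)–(6.097,2.000)
cell (6,2): code 0001 → (6.097,2.000)–(6.000,2.245)
total: 20 segments, chained into 2 closed loop(s), length Σ = 10.834336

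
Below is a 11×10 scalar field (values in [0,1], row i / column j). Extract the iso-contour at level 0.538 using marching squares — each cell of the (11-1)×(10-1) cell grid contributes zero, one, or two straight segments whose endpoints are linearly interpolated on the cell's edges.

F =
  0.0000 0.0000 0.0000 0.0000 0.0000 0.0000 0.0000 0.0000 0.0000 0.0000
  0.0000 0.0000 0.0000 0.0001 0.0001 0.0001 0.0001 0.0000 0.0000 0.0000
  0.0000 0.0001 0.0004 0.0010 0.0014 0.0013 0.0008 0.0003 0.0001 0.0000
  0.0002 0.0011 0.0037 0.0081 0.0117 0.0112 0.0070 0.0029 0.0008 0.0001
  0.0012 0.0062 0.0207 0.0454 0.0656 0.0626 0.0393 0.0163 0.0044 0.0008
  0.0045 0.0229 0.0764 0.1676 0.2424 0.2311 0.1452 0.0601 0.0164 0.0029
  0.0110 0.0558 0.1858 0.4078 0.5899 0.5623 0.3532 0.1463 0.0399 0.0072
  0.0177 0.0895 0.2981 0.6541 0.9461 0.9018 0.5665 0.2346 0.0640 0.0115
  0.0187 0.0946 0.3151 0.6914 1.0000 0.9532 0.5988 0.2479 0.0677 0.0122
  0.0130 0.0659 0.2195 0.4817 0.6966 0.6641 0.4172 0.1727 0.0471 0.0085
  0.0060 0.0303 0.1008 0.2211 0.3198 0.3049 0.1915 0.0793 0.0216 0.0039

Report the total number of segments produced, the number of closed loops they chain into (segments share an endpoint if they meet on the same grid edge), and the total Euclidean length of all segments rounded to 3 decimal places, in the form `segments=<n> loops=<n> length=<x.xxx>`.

segments=16 loops=1 length=11.215

cell (5,3): code 0100 → (5.851,4.000)–(6.000,3.715)
cell (5,4): code 1100 → (5.927,5.000)–(5.851,4.000)
cell (5,5): code 1000 → (6.000,5.116)–(5.927,5.000)
cell (6,2): code 0100 → (6.529,3.000)–(7.000,2.674)
cell (6,3): code 1110 → (6.000,3.715)–(6.529,3.000)
cell (6,5): code 1101 → (6.866,6.000)–(6.000,5.116)
cell (6,6): code 1000 → (7.000,6.086)–(6.866,6.000)
cell (7,2): code 0110 → (7.000,2.674)–(8.000,2.592)
cell (7,6): code 1001 → (8.000,6.173)–(7.000,6.086)
cell (8,2): code 0010 → (8.000,2.592)–(8.732,3.000)
cell (8,3): code 0111 → (8.732,3.000)–(9.000,3.262)
cell (8,5): code 1011 → (9.000,5.511)–(8.335,6.000)
cell (8,6): code 0001 → (8.335,6.000)–(8.000,6.173)
cell (9,3): code 0010 → (9.000,3.262)–(9.421,4.000)
cell (9,4): code 0011 → (9.421,4.000)–(9.351,5.000)
cell (9,5): code 0001 → (9.351,5.000)–(9.000,5.511)
total: 16 segments, chained into 1 closed loop(s), length Σ = 11.215142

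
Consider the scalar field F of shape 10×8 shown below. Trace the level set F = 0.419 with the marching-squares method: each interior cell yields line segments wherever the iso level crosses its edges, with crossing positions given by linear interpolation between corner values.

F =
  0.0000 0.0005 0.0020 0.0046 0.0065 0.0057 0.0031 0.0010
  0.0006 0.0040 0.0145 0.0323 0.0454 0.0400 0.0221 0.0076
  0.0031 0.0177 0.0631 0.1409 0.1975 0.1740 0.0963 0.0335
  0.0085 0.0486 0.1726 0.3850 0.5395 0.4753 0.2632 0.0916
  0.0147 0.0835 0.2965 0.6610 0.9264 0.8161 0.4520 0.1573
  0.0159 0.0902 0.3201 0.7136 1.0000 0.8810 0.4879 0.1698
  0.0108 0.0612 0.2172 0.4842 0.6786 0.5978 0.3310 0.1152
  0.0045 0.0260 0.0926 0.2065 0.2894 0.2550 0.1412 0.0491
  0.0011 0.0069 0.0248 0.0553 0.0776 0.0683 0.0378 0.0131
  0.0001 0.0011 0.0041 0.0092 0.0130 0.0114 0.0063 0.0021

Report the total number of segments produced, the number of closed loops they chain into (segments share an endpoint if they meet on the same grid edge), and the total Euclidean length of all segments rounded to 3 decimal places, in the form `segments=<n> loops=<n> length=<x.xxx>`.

cell (2,3): code 0100 → (2.648,4.000)–(3.000,3.220)
cell (2,4): code 1100 → (2.813,5.000)–(2.648,4.000)
cell (2,5): code 1000 → (3.000,5.265)–(2.813,5.000)
cell (3,2): code 0100 → (3.123,3.000)–(4.000,2.336)
cell (3,3): code 1110 → (3.000,3.220)–(3.123,3.000)
cell (3,5): code 1101 → (3.825,6.000)–(3.000,5.265)
cell (3,6): code 1000 → (4.000,6.112)–(3.825,6.000)
cell (4,2): code 0110 → (4.000,2.336)–(5.000,2.251)
cell (4,6): code 1001 → (5.000,6.217)–(4.000,6.112)
cell (5,2): code 0110 → (5.000,2.251)–(6.000,2.756)
cell (5,5): code 1011 → (6.000,5.670)–(5.439,6.000)
cell (5,6): code 0001 → (5.439,6.000)–(5.000,6.217)
cell (6,2): code 0010 → (6.000,2.756)–(6.235,3.000)
cell (6,3): code 0011 → (6.235,3.000)–(6.667,4.000)
cell (6,4): code 0011 → (6.667,4.000)–(6.522,5.000)
cell (6,5): code 0001 → (6.522,5.000)–(6.000,5.670)
total: 16 segments, chained into 1 closed loop(s), length Σ = 12.415719

segments=16 loops=1 length=12.416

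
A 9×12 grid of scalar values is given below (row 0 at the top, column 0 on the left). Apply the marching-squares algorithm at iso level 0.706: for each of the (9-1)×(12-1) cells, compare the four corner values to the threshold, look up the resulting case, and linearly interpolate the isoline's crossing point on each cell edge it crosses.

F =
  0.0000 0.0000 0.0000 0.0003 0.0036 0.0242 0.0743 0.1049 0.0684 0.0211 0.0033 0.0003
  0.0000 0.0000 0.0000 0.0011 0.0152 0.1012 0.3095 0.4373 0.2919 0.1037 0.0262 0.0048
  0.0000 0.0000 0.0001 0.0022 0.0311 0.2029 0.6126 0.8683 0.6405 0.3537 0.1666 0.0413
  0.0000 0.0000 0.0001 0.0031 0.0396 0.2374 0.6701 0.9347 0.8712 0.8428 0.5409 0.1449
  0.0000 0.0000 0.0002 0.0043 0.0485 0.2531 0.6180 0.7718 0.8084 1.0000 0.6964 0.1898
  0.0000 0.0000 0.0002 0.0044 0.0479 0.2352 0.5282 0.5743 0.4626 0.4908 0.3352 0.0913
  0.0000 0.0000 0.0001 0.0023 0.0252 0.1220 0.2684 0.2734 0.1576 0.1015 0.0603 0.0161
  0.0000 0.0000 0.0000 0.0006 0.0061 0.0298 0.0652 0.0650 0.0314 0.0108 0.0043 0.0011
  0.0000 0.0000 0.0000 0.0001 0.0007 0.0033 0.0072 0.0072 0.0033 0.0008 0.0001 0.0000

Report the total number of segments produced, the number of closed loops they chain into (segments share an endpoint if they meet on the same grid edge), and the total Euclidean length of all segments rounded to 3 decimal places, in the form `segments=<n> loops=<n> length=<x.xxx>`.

cell (1,6): code 0100 → (1.623,7.000)–(2.000,6.365)
cell (1,7): code 1000 → (2.000,7.712)–(1.623,7.000)
cell (2,6): code 0110 → (2.000,6.365)–(3.000,6.136)
cell (2,7): code 1101 → (2.284,8.000)–(2.000,7.712)
cell (2,8): code 1100 → (2.720,9.000)–(2.284,8.000)
cell (2,9): code 1000 → (3.000,9.453)–(2.720,9.000)
cell (3,6): code 0110 → (3.000,6.136)–(4.000,6.572)
cell (3,9): code 1001 → (4.000,9.968)–(3.000,9.453)
cell (4,6): code 0010 → (4.000,6.572)–(4.333,7.000)
cell (4,7): code 0011 → (4.333,7.000)–(4.296,8.000)
cell (4,8): code 0011 → (4.296,8.000)–(4.577,9.000)
cell (4,9): code 0001 → (4.577,9.000)–(4.000,9.968)
total: 12 segments, chained into 1 closed loop(s), length Σ = 10.522785

segments=12 loops=1 length=10.523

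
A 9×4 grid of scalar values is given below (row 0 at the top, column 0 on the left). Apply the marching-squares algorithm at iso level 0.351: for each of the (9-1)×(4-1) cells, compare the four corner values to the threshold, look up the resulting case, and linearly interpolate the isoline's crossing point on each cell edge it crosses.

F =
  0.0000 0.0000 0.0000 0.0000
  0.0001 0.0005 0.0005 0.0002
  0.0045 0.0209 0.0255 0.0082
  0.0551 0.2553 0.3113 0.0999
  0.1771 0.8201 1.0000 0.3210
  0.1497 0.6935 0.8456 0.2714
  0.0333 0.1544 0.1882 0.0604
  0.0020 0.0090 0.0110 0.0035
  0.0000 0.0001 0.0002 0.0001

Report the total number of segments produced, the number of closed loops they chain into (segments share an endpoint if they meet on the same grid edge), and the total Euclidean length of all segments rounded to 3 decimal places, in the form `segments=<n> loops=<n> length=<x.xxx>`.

segments=8 loops=1 length=8.508

cell (3,0): code 0100 → (3.169,1.000)–(4.000,0.270)
cell (3,1): code 1100 → (3.058,2.000)–(3.169,1.000)
cell (3,2): code 1000 → (4.000,2.956)–(3.058,2.000)
cell (4,0): code 0110 → (4.000,0.270)–(5.000,0.370)
cell (4,2): code 1001 → (5.000,2.861)–(4.000,2.956)
cell (5,0): code 0010 → (5.000,0.370)–(5.635,1.000)
cell (5,1): code 0011 → (5.635,1.000)–(5.752,2.000)
cell (5,2): code 0001 → (5.752,2.000)–(5.000,2.861)
total: 8 segments, chained into 1 closed loop(s), length Σ = 8.508465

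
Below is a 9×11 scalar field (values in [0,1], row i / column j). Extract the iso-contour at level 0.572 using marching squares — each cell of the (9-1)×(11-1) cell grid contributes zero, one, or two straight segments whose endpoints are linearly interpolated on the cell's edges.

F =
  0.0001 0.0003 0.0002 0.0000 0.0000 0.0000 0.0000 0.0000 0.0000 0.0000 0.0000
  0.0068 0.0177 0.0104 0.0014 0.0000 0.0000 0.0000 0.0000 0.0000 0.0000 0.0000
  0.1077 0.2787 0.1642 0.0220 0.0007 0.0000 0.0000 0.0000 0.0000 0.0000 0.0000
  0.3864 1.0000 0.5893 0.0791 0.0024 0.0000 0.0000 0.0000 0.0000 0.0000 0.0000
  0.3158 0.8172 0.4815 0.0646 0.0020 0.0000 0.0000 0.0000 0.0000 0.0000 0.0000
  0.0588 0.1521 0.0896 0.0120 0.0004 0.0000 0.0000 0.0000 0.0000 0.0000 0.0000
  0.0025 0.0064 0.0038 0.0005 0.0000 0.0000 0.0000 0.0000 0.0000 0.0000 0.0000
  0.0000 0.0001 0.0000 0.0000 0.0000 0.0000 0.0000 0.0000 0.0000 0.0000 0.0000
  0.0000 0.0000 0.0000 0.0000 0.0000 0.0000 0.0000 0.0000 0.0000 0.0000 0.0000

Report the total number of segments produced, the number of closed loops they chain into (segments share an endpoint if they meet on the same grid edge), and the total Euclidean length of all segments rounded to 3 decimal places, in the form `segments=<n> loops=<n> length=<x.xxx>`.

segments=8 loops=1 length=5.609

cell (2,0): code 0100 → (2.407,1.000)–(3.000,0.302)
cell (2,1): code 1100 → (2.959,2.000)–(2.407,1.000)
cell (2,2): code 1000 → (3.000,2.034)–(2.959,2.000)
cell (3,0): code 0110 → (3.000,0.302)–(4.000,0.511)
cell (3,1): code 1011 → (4.000,1.730)–(3.160,2.000)
cell (3,2): code 0001 → (3.160,2.000)–(3.000,2.034)
cell (4,0): code 0010 → (4.000,0.511)–(4.369,1.000)
cell (4,1): code 0001 → (4.369,1.000)–(4.000,1.730)
total: 8 segments, chained into 1 closed loop(s), length Σ = 5.609178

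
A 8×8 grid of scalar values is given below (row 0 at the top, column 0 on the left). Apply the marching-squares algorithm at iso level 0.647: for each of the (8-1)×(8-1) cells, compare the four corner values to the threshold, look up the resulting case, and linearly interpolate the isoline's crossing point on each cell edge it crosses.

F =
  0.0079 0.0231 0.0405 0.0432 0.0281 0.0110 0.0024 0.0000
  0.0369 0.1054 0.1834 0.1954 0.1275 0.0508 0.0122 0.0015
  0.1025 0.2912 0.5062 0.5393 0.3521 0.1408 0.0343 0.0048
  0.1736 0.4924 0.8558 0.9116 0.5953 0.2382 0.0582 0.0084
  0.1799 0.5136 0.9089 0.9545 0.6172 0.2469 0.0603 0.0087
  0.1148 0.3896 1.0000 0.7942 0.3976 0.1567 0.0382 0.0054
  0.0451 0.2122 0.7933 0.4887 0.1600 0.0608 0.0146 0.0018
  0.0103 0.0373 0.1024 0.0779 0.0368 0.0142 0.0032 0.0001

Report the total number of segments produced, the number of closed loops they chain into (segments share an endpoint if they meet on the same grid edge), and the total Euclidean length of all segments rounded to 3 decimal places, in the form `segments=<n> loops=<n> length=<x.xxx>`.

segments=12 loops=1 length=10.328

cell (2,1): code 0100 → (2.403,2.000)–(3.000,1.425)
cell (2,2): code 1100 → (2.289,3.000)–(2.403,2.000)
cell (2,3): code 1000 → (3.000,3.837)–(2.289,3.000)
cell (3,1): code 0110 → (3.000,1.425)–(4.000,1.337)
cell (3,3): code 1001 → (4.000,3.912)–(3.000,3.837)
cell (4,1): code 0110 → (4.000,1.337)–(5.000,1.422)
cell (4,3): code 1001 → (5.000,3.371)–(4.000,3.912)
cell (5,1): code 0110 → (5.000,1.422)–(6.000,1.748)
cell (5,2): code 1011 → (6.000,2.480)–(5.482,3.000)
cell (5,3): code 0001 → (5.482,3.000)–(5.000,3.371)
cell (6,1): code 0010 → (6.000,1.748)–(6.212,2.000)
cell (6,2): code 0001 → (6.212,2.000)–(6.000,2.480)
total: 12 segments, chained into 1 closed loop(s), length Σ = 10.327753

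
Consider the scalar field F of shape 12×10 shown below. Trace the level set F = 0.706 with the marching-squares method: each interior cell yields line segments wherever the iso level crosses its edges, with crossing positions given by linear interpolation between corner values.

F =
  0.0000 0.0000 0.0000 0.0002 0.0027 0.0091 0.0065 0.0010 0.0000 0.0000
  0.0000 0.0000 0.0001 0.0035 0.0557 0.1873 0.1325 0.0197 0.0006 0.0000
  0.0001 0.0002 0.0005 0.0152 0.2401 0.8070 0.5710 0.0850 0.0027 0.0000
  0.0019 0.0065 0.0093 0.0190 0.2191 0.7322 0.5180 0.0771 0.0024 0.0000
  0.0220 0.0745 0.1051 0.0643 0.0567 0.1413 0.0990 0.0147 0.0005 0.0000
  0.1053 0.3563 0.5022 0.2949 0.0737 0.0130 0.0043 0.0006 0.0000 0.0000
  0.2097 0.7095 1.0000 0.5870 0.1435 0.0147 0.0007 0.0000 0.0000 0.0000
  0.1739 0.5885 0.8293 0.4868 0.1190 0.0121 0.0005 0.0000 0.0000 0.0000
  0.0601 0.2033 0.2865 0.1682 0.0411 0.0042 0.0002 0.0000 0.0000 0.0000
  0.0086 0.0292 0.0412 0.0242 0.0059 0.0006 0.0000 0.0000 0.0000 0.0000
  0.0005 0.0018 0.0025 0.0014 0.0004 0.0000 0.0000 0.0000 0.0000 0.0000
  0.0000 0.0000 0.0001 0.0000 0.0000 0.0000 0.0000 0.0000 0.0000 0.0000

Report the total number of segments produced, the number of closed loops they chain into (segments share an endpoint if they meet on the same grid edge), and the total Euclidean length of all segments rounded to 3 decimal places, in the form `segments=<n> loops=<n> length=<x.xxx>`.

cell (1,4): code 0100 → (1.837,5.000)–(2.000,4.822)
cell (1,5): code 1000 → (2.000,5.428)–(1.837,5.000)
cell (2,4): code 0110 → (2.000,4.822)–(3.000,4.949)
cell (2,5): code 1001 → (3.000,5.122)–(2.000,5.428)
cell (3,4): code 0010 → (3.000,4.949)–(3.044,5.000)
cell (3,5): code 0001 → (3.044,5.000)–(3.000,5.122)
cell (5,0): code 0100 → (5.990,1.000)–(6.000,0.993)
cell (5,1): code 1100 → (5.409,2.000)–(5.990,1.000)
cell (5,2): code 1000 → (6.000,2.712)–(5.409,2.000)
cell (6,0): code 0010 → (6.000,0.993)–(6.029,1.000)
cell (6,1): code 0111 → (6.029,1.000)–(7.000,1.488)
cell (6,2): code 1001 → (7.000,2.360)–(6.000,2.712)
cell (7,1): code 0010 → (7.000,1.488)–(7.227,2.000)
cell (7,2): code 0001 → (7.227,2.000)–(7.000,2.360)
total: 14 segments, chained into 2 closed loop(s), length Σ = 8.206810

segments=14 loops=2 length=8.207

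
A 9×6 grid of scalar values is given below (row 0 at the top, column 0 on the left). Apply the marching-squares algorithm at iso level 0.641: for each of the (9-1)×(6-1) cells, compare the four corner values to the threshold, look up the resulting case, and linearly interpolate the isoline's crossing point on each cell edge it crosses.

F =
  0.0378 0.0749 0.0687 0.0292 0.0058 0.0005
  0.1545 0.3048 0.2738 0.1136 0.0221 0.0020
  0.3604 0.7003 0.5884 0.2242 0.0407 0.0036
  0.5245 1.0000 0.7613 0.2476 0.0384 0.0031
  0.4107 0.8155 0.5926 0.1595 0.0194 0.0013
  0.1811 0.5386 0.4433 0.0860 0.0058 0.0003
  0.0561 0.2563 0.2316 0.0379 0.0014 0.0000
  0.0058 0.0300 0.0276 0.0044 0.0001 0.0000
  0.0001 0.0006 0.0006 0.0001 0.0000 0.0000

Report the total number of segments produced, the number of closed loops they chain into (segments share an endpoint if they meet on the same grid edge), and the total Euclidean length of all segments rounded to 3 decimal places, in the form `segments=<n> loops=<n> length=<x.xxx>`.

cell (1,0): code 0100 → (1.850,1.000)–(2.000,0.826)
cell (1,1): code 1000 → (2.000,1.530)–(1.850,1.000)
cell (2,0): code 0110 → (2.000,0.826)–(3.000,0.245)
cell (2,1): code 1101 → (2.304,2.000)–(2.000,1.530)
cell (2,2): code 1000 → (3.000,2.234)–(2.304,2.000)
cell (3,0): code 0110 → (3.000,0.245)–(4.000,0.569)
cell (3,1): code 1011 → (4.000,1.783)–(3.713,2.000)
cell (3,2): code 0001 → (3.713,2.000)–(3.000,2.234)
cell (4,0): code 0010 → (4.000,0.569)–(4.630,1.000)
cell (4,1): code 0001 → (4.630,1.000)–(4.000,1.783)
total: 10 segments, chained into 1 closed loop(s), length Σ = 7.161172

segments=10 loops=1 length=7.161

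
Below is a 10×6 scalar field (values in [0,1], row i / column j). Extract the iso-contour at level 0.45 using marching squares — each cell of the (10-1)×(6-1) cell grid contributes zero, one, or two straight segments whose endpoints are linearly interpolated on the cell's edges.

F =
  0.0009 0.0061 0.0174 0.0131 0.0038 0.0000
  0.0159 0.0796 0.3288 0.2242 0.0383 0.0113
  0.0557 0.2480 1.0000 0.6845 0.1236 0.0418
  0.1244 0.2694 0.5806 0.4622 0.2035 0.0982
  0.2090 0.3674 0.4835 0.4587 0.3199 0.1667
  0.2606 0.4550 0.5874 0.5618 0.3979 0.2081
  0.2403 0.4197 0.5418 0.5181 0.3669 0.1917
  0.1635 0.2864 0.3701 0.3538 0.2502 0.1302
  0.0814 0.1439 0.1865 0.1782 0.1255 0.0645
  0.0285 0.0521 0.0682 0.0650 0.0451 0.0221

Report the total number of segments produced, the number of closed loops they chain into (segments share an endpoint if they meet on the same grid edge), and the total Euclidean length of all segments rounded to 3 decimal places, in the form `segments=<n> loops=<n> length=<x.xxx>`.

segments=16 loops=1 length=13.953

cell (1,1): code 0100 → (1.181,2.000)–(2.000,1.269)
cell (1,2): code 1100 → (1.491,3.000)–(1.181,2.000)
cell (1,3): code 1000 → (2.000,3.418)–(1.491,3.000)
cell (2,1): code 0110 → (2.000,1.269)–(3.000,1.580)
cell (2,3): code 1001 → (3.000,3.047)–(2.000,3.418)
cell (3,1): code 0110 → (3.000,1.580)–(4.000,1.711)
cell (3,3): code 1001 → (4.000,3.063)–(3.000,3.047)
cell (4,0): code 0100 → (4.943,1.000)–(5.000,0.974)
cell (4,1): code 1110 → (4.000,1.711)–(4.943,1.000)
cell (4,3): code 1001 → (5.000,3.682)–(4.000,3.063)
cell (5,0): code 0010 → (5.000,0.974)–(5.142,1.000)
cell (5,1): code 0111 → (5.142,1.000)–(6.000,1.248)
cell (5,3): code 1001 → (6.000,3.450)–(5.000,3.682)
cell (6,1): code 0010 → (6.000,1.248)–(6.535,2.000)
cell (6,2): code 0011 → (6.535,2.000)–(6.414,3.000)
cell (6,3): code 0001 → (6.414,3.000)–(6.000,3.450)
total: 16 segments, chained into 1 closed loop(s), length Σ = 13.952992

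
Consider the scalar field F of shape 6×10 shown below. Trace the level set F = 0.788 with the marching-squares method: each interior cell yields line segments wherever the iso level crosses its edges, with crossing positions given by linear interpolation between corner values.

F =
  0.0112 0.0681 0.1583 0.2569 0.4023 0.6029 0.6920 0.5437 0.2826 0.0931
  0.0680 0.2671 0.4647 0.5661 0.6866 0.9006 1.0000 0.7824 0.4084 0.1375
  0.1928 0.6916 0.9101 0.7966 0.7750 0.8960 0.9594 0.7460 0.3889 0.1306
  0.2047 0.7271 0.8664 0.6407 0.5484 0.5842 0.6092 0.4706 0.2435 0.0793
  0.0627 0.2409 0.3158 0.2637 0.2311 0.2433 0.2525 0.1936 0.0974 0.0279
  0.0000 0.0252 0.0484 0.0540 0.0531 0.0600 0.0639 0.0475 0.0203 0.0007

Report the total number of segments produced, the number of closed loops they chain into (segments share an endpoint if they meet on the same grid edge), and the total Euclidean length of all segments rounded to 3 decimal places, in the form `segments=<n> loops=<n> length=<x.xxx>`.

cell (0,4): code 0100 → (0.622,5.000)–(1.000,4.474)
cell (0,5): code 1100 → (0.312,6.000)–(0.622,5.000)
cell (0,6): code 1000 → (1.000,6.974)–(0.312,6.000)
cell (1,1): code 0100 → (1.726,2.000)–(2.000,1.441)
cell (1,2): code 1100 → (1.963,3.000)–(1.726,2.000)
cell (1,3): code 1000 → (2.000,3.398)–(1.963,3.000)
cell (1,4): code 0110 → (1.000,4.474)–(2.000,4.107)
cell (1,6): code 1001 → (2.000,6.803)–(1.000,6.974)
cell (2,1): code 0110 → (2.000,1.441)–(3.000,1.437)
cell (2,2): code 1011 → (3.000,2.347)–(2.055,3.000)
cell (2,3): code 0001 → (2.055,3.000)–(2.000,3.398)
cell (2,4): code 0010 → (2.000,4.107)–(2.346,5.000)
cell (2,5): code 0011 → (2.346,5.000)–(2.489,6.000)
cell (2,6): code 0001 → (2.489,6.000)–(2.000,6.803)
cell (3,1): code 0010 → (3.000,1.437)–(3.142,2.000)
cell (3,2): code 0001 → (3.142,2.000)–(3.000,2.347)
total: 16 segments, chained into 2 closed loop(s), length Σ = 13.431783

segments=16 loops=2 length=13.432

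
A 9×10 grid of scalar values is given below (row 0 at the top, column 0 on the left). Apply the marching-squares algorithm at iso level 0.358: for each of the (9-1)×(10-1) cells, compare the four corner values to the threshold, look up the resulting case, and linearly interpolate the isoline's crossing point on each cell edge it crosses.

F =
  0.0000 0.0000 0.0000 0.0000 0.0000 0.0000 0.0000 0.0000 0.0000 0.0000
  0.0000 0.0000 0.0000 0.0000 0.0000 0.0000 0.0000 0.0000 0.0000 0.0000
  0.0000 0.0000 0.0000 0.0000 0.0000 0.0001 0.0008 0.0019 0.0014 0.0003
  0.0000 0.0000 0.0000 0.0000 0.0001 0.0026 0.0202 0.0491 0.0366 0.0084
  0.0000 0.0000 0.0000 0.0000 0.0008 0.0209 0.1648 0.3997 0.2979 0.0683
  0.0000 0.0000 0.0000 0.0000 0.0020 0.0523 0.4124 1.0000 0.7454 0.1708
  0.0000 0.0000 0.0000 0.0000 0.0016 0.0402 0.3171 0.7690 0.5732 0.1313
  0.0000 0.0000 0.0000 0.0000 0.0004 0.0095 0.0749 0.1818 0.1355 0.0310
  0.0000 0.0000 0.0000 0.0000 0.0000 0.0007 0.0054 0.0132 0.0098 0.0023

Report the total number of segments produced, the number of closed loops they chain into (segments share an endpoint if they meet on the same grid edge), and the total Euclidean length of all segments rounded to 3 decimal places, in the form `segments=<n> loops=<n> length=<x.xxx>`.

cell (3,6): code 0100 → (3.881,7.000)–(4.000,6.822)
cell (3,7): code 1000 → (4.000,7.410)–(3.881,7.000)
cell (4,5): code 0100 → (4.780,6.000)–(5.000,5.849)
cell (4,6): code 1110 → (4.000,6.822)–(4.780,6.000)
cell (4,7): code 1101 → (4.134,8.000)–(4.000,7.410)
cell (4,8): code 1000 → (5.000,8.674)–(4.134,8.000)
cell (5,5): code 0010 → (5.000,5.849)–(5.571,6.000)
cell (5,6): code 0111 → (5.571,6.000)–(6.000,6.091)
cell (5,8): code 1001 → (6.000,8.487)–(5.000,8.674)
cell (6,6): code 0010 → (6.000,6.091)–(6.700,7.000)
cell (6,7): code 0011 → (6.700,7.000)–(6.492,8.000)
cell (6,8): code 0001 → (6.492,8.000)–(6.000,8.487)
total: 12 segments, chained into 1 closed loop(s), length Σ = 8.650889

segments=12 loops=1 length=8.651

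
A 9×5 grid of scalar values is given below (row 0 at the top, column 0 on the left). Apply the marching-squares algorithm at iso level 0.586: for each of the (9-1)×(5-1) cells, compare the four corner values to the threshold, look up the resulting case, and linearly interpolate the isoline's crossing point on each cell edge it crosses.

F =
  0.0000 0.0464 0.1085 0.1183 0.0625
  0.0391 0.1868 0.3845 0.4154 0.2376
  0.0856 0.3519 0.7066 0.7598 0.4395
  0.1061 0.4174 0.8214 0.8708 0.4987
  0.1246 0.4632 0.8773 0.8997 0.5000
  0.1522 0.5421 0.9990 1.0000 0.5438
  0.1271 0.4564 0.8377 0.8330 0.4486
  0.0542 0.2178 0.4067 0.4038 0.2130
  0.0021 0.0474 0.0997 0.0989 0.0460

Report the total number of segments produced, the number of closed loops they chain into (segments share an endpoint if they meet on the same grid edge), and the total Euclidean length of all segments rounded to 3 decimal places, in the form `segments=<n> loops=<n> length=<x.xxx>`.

segments=14 loops=1 length=13.151

cell (1,1): code 0100 → (1.626,2.000)–(2.000,1.660)
cell (1,2): code 1100 → (1.495,3.000)–(1.626,2.000)
cell (1,3): code 1000 → (2.000,3.543)–(1.495,3.000)
cell (2,1): code 0110 → (2.000,1.660)–(3.000,1.417)
cell (2,3): code 1001 → (3.000,3.765)–(2.000,3.543)
cell (3,1): code 0110 → (3.000,1.417)–(4.000,1.297)
cell (3,3): code 1001 → (4.000,3.785)–(3.000,3.765)
cell (4,1): code 0110 → (4.000,1.297)–(5.000,1.096)
cell (4,3): code 1001 → (5.000,3.907)–(4.000,3.785)
cell (5,1): code 0110 → (5.000,1.096)–(6.000,1.340)
cell (5,3): code 1001 → (6.000,3.643)–(5.000,3.907)
cell (6,1): code 0010 → (6.000,1.340)–(6.584,2.000)
cell (6,2): code 0011 → (6.584,2.000)–(6.575,3.000)
cell (6,3): code 0001 → (6.575,3.000)–(6.000,3.643)
total: 14 segments, chained into 1 closed loop(s), length Σ = 13.151379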